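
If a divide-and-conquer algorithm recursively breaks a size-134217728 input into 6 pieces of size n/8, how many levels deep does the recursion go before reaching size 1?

For divide and conquer with division factor 8:

Problem sizes at each level:
Level 0: 134217728
Level 1: 16777216
Level 2: 2097152
Level 3: 262144
Level 4: 32768
Level 5: 4096
Level 6: 512
Level 7: 64
Level 8: 8
Level 9: 1

The root is level 0 and the size-1 base case is level 9 (the tree spans levels 0 through 9, i.e. 10 levels counting the root), so the depth is the number of divisions: log_8(134217728) = 9

The recursion tree depth is log_8(134217728) = 9. At each level, the problem size is divided by 8, so it takes 9 divisions to reduce to a base case of size 1. The algorithm makes 6 recursive calls at each level.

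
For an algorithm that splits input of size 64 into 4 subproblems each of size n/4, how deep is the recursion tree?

For divide and conquer with division factor 4:

Problem sizes at each level:
Level 0: 64
Level 1: 16
Level 2: 4
Level 3: 1

The root is level 0 and the size-1 base case is level 3 (the tree spans levels 0 through 3, i.e. 4 levels counting the root), so the depth is the number of divisions: log_4(64) = 3

The recursion tree depth is log_4(64) = 3. At each level, the problem size is divided by 4, so it takes 3 divisions to reduce to a base case of size 1. The algorithm makes 4 recursive calls at each level.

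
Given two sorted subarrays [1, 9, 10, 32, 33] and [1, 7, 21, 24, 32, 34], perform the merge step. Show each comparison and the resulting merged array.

Merging process:

Compare 1 vs 1: take 1 from left. Merged: [1]
Compare 9 vs 1: take 1 from right. Merged: [1, 1]
Compare 9 vs 7: take 7 from right. Merged: [1, 1, 7]
Compare 9 vs 21: take 9 from left. Merged: [1, 1, 7, 9]
Compare 10 vs 21: take 10 from left. Merged: [1, 1, 7, 9, 10]
Compare 32 vs 21: take 21 from right. Merged: [1, 1, 7, 9, 10, 21]
Compare 32 vs 24: take 24 from right. Merged: [1, 1, 7, 9, 10, 21, 24]
Compare 32 vs 32: take 32 from left. Merged: [1, 1, 7, 9, 10, 21, 24, 32]
Compare 33 vs 32: take 32 from right. Merged: [1, 1, 7, 9, 10, 21, 24, 32, 32]
Compare 33 vs 34: take 33 from left. Merged: [1, 1, 7, 9, 10, 21, 24, 32, 32, 33]
Append remaining from right: [34]. Merged: [1, 1, 7, 9, 10, 21, 24, 32, 32, 33, 34]

Final merged array: [1, 1, 7, 9, 10, 21, 24, 32, 32, 33, 34]
Total comparisons: 10

The merged array is [1, 1, 7, 9, 10, 21, 24, 32, 32, 33, 34], requiring 10 comparisons. The merge step runs in O(n) time where n is the total number of elements.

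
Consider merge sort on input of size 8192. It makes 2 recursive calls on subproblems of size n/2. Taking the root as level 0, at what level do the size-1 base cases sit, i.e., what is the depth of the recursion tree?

For divide and conquer with division factor 2:

Problem sizes at each level:
Level 0: 8192
Level 1: 4096
Level 2: 2048
Level 3: 1024
Level 4: 512
Level 5: 256
Level 6: 128
Level 7: 64
Level 8: 32
Level 9: 16
Level 10: 8
Level 11: 4
Level 12: 2
Level 13: 1

The root is level 0 and the size-1 base case is level 13 (the tree spans levels 0 through 13, i.e. 14 levels counting the root), so the depth is the number of divisions: log_2(8192) = 13

The recursion tree depth is log_2(8192) = 13. At each level, the problem size is divided by 2, so it takes 13 divisions to reduce to a base case of size 1. The algorithm makes 2 recursive calls at each level.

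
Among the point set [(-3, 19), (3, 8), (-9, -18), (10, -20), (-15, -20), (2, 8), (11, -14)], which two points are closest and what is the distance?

Computing all pairwise distances among 7 points:

d((-3, 19), (3, 8)) = 12.53
d((-3, 19), (-9, -18)) = 37.4833
d((-3, 19), (10, -20)) = 41.1096
d((-3, 19), (-15, -20)) = 40.8044
d((-3, 19), (2, 8)) = 12.083
d((-3, 19), (11, -14)) = 35.8469
d((3, 8), (-9, -18)) = 28.6356
d((3, 8), (10, -20)) = 28.8617
d((3, 8), (-15, -20)) = 33.2866
d((3, 8), (2, 8)) = 1.0 <-- minimum
d((3, 8), (11, -14)) = 23.4094
d((-9, -18), (10, -20)) = 19.105
d((-9, -18), (-15, -20)) = 6.3246
d((-9, -18), (2, 8)) = 28.2312
d((-9, -18), (11, -14)) = 20.3961
d((10, -20), (-15, -20)) = 25.0
d((10, -20), (2, 8)) = 29.1204
d((10, -20), (11, -14)) = 6.0828
d((-15, -20), (2, 8)) = 32.7567
d((-15, -20), (11, -14)) = 26.6833
d((2, 8), (11, -14)) = 23.7697

Closest pair: (3, 8) and (2, 8) with distance 1.0

The closest pair is (3, 8) and (2, 8) with Euclidean distance 1.0. For 7 points, brute-force pairwise comparison is shown above. For large n, the divide-and-conquer algorithm (sort by x, recurse on halves, check the dividing strip) achieves O(n log n).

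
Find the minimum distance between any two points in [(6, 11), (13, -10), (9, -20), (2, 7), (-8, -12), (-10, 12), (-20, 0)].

Computing all pairwise distances among 7 points:

d((6, 11), (13, -10)) = 22.1359
d((6, 11), (9, -20)) = 31.1448
d((6, 11), (2, 7)) = 5.6569 <-- minimum
d((6, 11), (-8, -12)) = 26.9258
d((6, 11), (-10, 12)) = 16.0312
d((6, 11), (-20, 0)) = 28.2312
d((13, -10), (9, -20)) = 10.7703
d((13, -10), (2, 7)) = 20.2485
d((13, -10), (-8, -12)) = 21.095
d((13, -10), (-10, 12)) = 31.8277
d((13, -10), (-20, 0)) = 34.4819
d((9, -20), (2, 7)) = 27.8927
d((9, -20), (-8, -12)) = 18.7883
d((9, -20), (-10, 12)) = 37.2156
d((9, -20), (-20, 0)) = 35.2278
d((2, 7), (-8, -12)) = 21.4709
d((2, 7), (-10, 12)) = 13.0
d((2, 7), (-20, 0)) = 23.0868
d((-8, -12), (-10, 12)) = 24.0832
d((-8, -12), (-20, 0)) = 16.9706
d((-10, 12), (-20, 0)) = 15.6205

Closest pair: (6, 11) and (2, 7) with distance 5.6569

The closest pair is (6, 11) and (2, 7) with Euclidean distance 5.6569. For 7 points, brute-force pairwise comparison is shown above. For large n, the divide-and-conquer algorithm (sort by x, recurse on halves, check the dividing strip) achieves O(n log n).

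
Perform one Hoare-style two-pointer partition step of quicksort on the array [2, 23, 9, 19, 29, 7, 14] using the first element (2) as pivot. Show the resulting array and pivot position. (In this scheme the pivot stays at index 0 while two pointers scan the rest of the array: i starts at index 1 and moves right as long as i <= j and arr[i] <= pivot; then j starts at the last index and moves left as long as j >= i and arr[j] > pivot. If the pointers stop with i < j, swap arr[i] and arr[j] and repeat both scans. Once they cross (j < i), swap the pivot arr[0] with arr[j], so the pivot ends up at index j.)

Hoare-style two-pointer partition with pivot = 2:

Initial array: [2, 23, 9, 19, 29, 7, 14]

Pointers start at i = 1, j = 6.
i ends at 1, j ends at 0: the pointers have crossed (j < i), so scanning stops.

j = 0, so swapping arr[0] with arr[j] leaves the pivot at position 0: [2, 23, 9, 19, 29, 7, 14]
Pivot position: 0

After partitioning with pivot 2, the array becomes [2, 23, 9, 19, 29, 7, 14]. The pivot is placed at index 0. All elements to the left of the pivot are <= 2, and all elements to the right are > 2.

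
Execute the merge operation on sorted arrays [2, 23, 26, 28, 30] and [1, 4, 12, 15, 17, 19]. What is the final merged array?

Merging process:

Compare 2 vs 1: take 1 from right. Merged: [1]
Compare 2 vs 4: take 2 from left. Merged: [1, 2]
Compare 23 vs 4: take 4 from right. Merged: [1, 2, 4]
Compare 23 vs 12: take 12 from right. Merged: [1, 2, 4, 12]
Compare 23 vs 15: take 15 from right. Merged: [1, 2, 4, 12, 15]
Compare 23 vs 17: take 17 from right. Merged: [1, 2, 4, 12, 15, 17]
Compare 23 vs 19: take 19 from right. Merged: [1, 2, 4, 12, 15, 17, 19]
Append remaining from left: [23, 26, 28, 30]. Merged: [1, 2, 4, 12, 15, 17, 19, 23, 26, 28, 30]

Final merged array: [1, 2, 4, 12, 15, 17, 19, 23, 26, 28, 30]
Total comparisons: 7

The merged array is [1, 2, 4, 12, 15, 17, 19, 23, 26, 28, 30], requiring 7 comparisons. The merge step runs in O(n) time where n is the total number of elements.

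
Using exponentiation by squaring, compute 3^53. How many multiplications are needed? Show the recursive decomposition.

Computing 3^53 by squaring (build up from 3^1; each line after the first costs one multiplication):

3^1 = 3
3^2 = (3^1)^2 = 3^2 = 9
3^3 = 3 * 3^2 = 3 * 9 = 27
3^6 = (3^3)^2 = 27^2 = 729
3^12 = (3^6)^2 = 729^2 = 531441
3^13 = 3 * 3^12 = 3 * 531441 = 1594323
3^26 = (3^13)^2 = 1594323^2 = 2541865828329
3^52 = (3^26)^2 = 2541865828329^2 = 6461081889226673298932241
3^53 = 3 * 3^52 = 3 * 6461081889226673298932241 = 19383245667680019896796723

Result: 19383245667680019896796723
Multiplications needed: 8 (8 lines after 3^1)

3^53 = 19383245667680019896796723. Using exponentiation by squaring, this requires 8 multiplications. The key idea: if the exponent is even, square the half-power; if odd, multiply by the base once.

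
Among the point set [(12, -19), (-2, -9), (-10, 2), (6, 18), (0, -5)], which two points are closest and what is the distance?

Computing all pairwise distances among 5 points:

d((12, -19), (-2, -9)) = 17.2047
d((12, -19), (-10, 2)) = 30.4138
d((12, -19), (6, 18)) = 37.4833
d((12, -19), (0, -5)) = 18.4391
d((-2, -9), (-10, 2)) = 13.6015
d((-2, -9), (6, 18)) = 28.1603
d((-2, -9), (0, -5)) = 4.4721 <-- minimum
d((-10, 2), (6, 18)) = 22.6274
d((-10, 2), (0, -5)) = 12.2066
d((6, 18), (0, -5)) = 23.7697

Closest pair: (-2, -9) and (0, -5) with distance 4.4721

The closest pair is (-2, -9) and (0, -5) with Euclidean distance 4.4721. For 5 points, brute-force pairwise comparison is shown above. For large n, the divide-and-conquer algorithm (sort by x, recurse on halves, check the dividing strip) achieves O(n log n).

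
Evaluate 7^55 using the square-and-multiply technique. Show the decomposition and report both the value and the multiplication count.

Computing 7^55 by squaring (build up from 7^1; each line after the first costs one multiplication):

7^1 = 7
7^2 = (7^1)^2 = 7^2 = 49
7^3 = 7 * 7^2 = 7 * 49 = 343
7^6 = (7^3)^2 = 343^2 = 117649
7^12 = (7^6)^2 = 117649^2 = 13841287201
7^13 = 7 * 7^12 = 7 * 13841287201 = 96889010407
7^26 = (7^13)^2 = 96889010407^2 = 9387480337647754305649
7^27 = 7 * 7^26 = 7 * 9387480337647754305649 = 65712362363534280139543
7^54 = (7^27)^2 = 65712362363534280139543^2 = 4318114567396436564035293097707728087552248849
7^55 = 7 * 7^54 = 7 * 4318114567396436564035293097707728087552248849 = 30226801971775055948247051683954096612865741943

Result: 30226801971775055948247051683954096612865741943
Multiplications needed: 9 (9 lines after 7^1)

7^55 = 30226801971775055948247051683954096612865741943. Using exponentiation by squaring, this requires 9 multiplications. The key idea: if the exponent is even, square the half-power; if odd, multiply by the base once.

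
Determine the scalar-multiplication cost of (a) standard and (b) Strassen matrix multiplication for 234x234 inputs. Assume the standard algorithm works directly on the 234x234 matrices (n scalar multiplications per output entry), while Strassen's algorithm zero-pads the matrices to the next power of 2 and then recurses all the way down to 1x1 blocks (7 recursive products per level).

Matrix multiplication for 234x234 matrices:

Strassen's algorithm requires power-of-2 dimensions. Pad 234x234 to 256x256 (next power of 2).

Standard algorithm: 234^3 = 12812904 multiplications
Strassen's algorithm: 7^(log2(256)) = 7^8 = 5764801 multiplications
Savings: 12812904 - 5764801 = 7048103 multiplications

Standard: 12812904 multiplications (234^3). Strassen: 5764801 multiplications (7^8, after padding to 256x256). Strassen reduces 8 recursive multiplications to 7 at each level.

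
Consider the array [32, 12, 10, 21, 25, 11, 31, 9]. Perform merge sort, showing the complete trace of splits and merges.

Merge sort trace:

Split: [32, 12, 10, 21, 25, 11, 31, 9] -> [32, 12, 10, 21] and [25, 11, 31, 9]
  Split: [32, 12, 10, 21] -> [32, 12] and [10, 21]
    Split: [32, 12] -> [32] and [12]
    Merge: [32] + [12] -> [12, 32]
    Split: [10, 21] -> [10] and [21]
    Merge: [10] + [21] -> [10, 21]
  Merge: [12, 32] + [10, 21] -> [10, 12, 21, 32]
  Split: [25, 11, 31, 9] -> [25, 11] and [31, 9]
    Split: [25, 11] -> [25] and [11]
    Merge: [25] + [11] -> [11, 25]
    Split: [31, 9] -> [31] and [9]
    Merge: [31] + [9] -> [9, 31]
  Merge: [11, 25] + [9, 31] -> [9, 11, 25, 31]
Merge: [10, 12, 21, 32] + [9, 11, 25, 31] -> [9, 10, 11, 12, 21, 25, 31, 32]

Final sorted array: [9, 10, 11, 12, 21, 25, 31, 32]

The merge sort proceeds by recursively splitting the array and merging sorted halves.
After all merges, the sorted array is [9, 10, 11, 12, 21, 25, 31, 32].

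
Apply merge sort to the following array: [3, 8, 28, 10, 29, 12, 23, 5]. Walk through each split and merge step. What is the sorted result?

Merge sort trace:

Split: [3, 8, 28, 10, 29, 12, 23, 5] -> [3, 8, 28, 10] and [29, 12, 23, 5]
  Split: [3, 8, 28, 10] -> [3, 8] and [28, 10]
    Split: [3, 8] -> [3] and [8]
    Merge: [3] + [8] -> [3, 8]
    Split: [28, 10] -> [28] and [10]
    Merge: [28] + [10] -> [10, 28]
  Merge: [3, 8] + [10, 28] -> [3, 8, 10, 28]
  Split: [29, 12, 23, 5] -> [29, 12] and [23, 5]
    Split: [29, 12] -> [29] and [12]
    Merge: [29] + [12] -> [12, 29]
    Split: [23, 5] -> [23] and [5]
    Merge: [23] + [5] -> [5, 23]
  Merge: [12, 29] + [5, 23] -> [5, 12, 23, 29]
Merge: [3, 8, 10, 28] + [5, 12, 23, 29] -> [3, 5, 8, 10, 12, 23, 28, 29]

Final sorted array: [3, 5, 8, 10, 12, 23, 28, 29]

The merge sort proceeds by recursively splitting the array and merging sorted halves.
After all merges, the sorted array is [3, 5, 8, 10, 12, 23, 28, 29].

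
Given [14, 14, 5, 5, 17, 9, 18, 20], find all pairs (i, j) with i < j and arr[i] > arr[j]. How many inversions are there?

Finding inversions in [14, 14, 5, 5, 17, 9, 18, 20]:

(0, 2): arr[0]=14 > arr[2]=5
(0, 3): arr[0]=14 > arr[3]=5
(0, 5): arr[0]=14 > arr[5]=9
(1, 2): arr[1]=14 > arr[2]=5
(1, 3): arr[1]=14 > arr[3]=5
(1, 5): arr[1]=14 > arr[5]=9
(4, 5): arr[4]=17 > arr[5]=9

Total inversions: 7

The array has 7 inversion(s): (0,2), (0,3), (0,5), (1,2), (1,3), (1,5), (4,5). Each pair (i,j) satisfies i < j and arr[i] > arr[j].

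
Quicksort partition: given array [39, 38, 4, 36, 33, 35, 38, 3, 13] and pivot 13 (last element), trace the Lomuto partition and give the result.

Lomuto partition with pivot = 13:

Initial array: [39, 38, 4, 36, 33, 35, 38, 3, 13]

arr[0]=39 > 13: no swap
arr[1]=38 > 13: no swap
arr[2]=4 <= 13: swap with position 0, array becomes [4, 38, 39, 36, 33, 35, 38, 3, 13]
arr[3]=36 > 13: no swap
arr[4]=33 > 13: no swap
arr[5]=35 > 13: no swap
arr[6]=38 > 13: no swap
arr[7]=3 <= 13: swap with position 1, array becomes [4, 3, 39, 36, 33, 35, 38, 38, 13]

Place pivot at position 2: [4, 3, 13, 36, 33, 35, 38, 38, 39]
Pivot position: 2

After partitioning with pivot 13, the array becomes [4, 3, 13, 36, 33, 35, 38, 38, 39]. The pivot is placed at index 2. All elements to the left of the pivot are <= 13, and all elements to the right are > 13.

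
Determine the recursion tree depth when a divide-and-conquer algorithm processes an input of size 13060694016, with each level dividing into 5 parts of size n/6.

For divide and conquer with division factor 6:

Problem sizes at each level:
Level 0: 13060694016
Level 1: 2176782336
Level 2: 362797056
Level 3: 60466176
Level 4: 10077696
Level 5: 1679616
Level 6: 279936
Level 7: 46656
Level 8: 7776
Level 9: 1296
Level 10: 216
Level 11: 36
Level 12: 6
Level 13: 1

The root is level 0 and the size-1 base case is level 13 (the tree spans levels 0 through 13, i.e. 14 levels counting the root), so the depth is the number of divisions: log_6(13060694016) = 13

The recursion tree depth is log_6(13060694016) = 13. At each level, the problem size is divided by 6, so it takes 13 divisions to reduce to a base case of size 1. The algorithm makes 5 recursive calls at each level.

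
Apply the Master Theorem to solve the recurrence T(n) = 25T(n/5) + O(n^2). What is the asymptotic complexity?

Master Theorem for T(n) = 25T(n/5) + O(n^2):

a = 25, b = 5, c = 2
log_b(a) = log_5(25) = 2.0000

Case 2: c = 2 = log_5(25) = 2.0000
T(n) = O(n^2 log n) = O(n^2 log n)

For T(n) = 25T(n/5) + O(n^2): log_5(25) = 2.0000. This is Case 2 of the Master Theorem (c = log_b(a), equal work at all levels), giving O(n^2 log n).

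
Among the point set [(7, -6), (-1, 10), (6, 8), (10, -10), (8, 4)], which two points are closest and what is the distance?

Computing all pairwise distances among 5 points:

d((7, -6), (-1, 10)) = 17.8885
d((7, -6), (6, 8)) = 14.0357
d((7, -6), (10, -10)) = 5.0
d((7, -6), (8, 4)) = 10.0499
d((-1, 10), (6, 8)) = 7.2801
d((-1, 10), (10, -10)) = 22.8254
d((-1, 10), (8, 4)) = 10.8167
d((6, 8), (10, -10)) = 18.4391
d((6, 8), (8, 4)) = 4.4721 <-- minimum
d((10, -10), (8, 4)) = 14.1421

Closest pair: (6, 8) and (8, 4) with distance 4.4721

The closest pair is (6, 8) and (8, 4) with Euclidean distance 4.4721. For 5 points, brute-force pairwise comparison is shown above. For large n, the divide-and-conquer algorithm (sort by x, recurse on halves, check the dividing strip) achieves O(n log n).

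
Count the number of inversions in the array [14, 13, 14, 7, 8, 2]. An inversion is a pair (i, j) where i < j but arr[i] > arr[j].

Finding inversions in [14, 13, 14, 7, 8, 2]:

(0, 1): arr[0]=14 > arr[1]=13
(0, 3): arr[0]=14 > arr[3]=7
(0, 4): arr[0]=14 > arr[4]=8
(0, 5): arr[0]=14 > arr[5]=2
(1, 3): arr[1]=13 > arr[3]=7
(1, 4): arr[1]=13 > arr[4]=8
(1, 5): arr[1]=13 > arr[5]=2
(2, 3): arr[2]=14 > arr[3]=7
(2, 4): arr[2]=14 > arr[4]=8
(2, 5): arr[2]=14 > arr[5]=2
(3, 5): arr[3]=7 > arr[5]=2
(4, 5): arr[4]=8 > arr[5]=2

Total inversions: 12

The array has 12 inversion(s): (0,1), (0,3), (0,4), (0,5), (1,3), (1,4), (1,5), (2,3), (2,4), (2,5), (3,5), (4,5). Each pair (i,j) satisfies i < j and arr[i] > arr[j].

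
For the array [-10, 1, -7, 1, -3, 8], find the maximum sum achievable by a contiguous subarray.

Using Kadane's algorithm on [-10, 1, -7, 1, -3, 8]:

Scanning through the array:
Position 1 (value 1): max_ending_here = 1, max_so_far = 1
Position 2 (value -7): max_ending_here = -6, max_so_far = 1
Position 3 (value 1): max_ending_here = 1, max_so_far = 1
Position 4 (value -3): max_ending_here = -2, max_so_far = 1
Position 5 (value 8): max_ending_here = 8, max_so_far = 8

Maximum subarray: [8]
Maximum sum: 8

The maximum subarray is [8] with sum 8. This subarray runs from index 5 to index 5.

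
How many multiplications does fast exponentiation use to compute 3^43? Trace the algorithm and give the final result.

Computing 3^43 by squaring (build up from 3^1; each line after the first costs one multiplication):

3^1 = 3
3^2 = (3^1)^2 = 3^2 = 9
3^4 = (3^2)^2 = 9^2 = 81
3^5 = 3 * 3^4 = 3 * 81 = 243
3^10 = (3^5)^2 = 243^2 = 59049
3^20 = (3^10)^2 = 59049^2 = 3486784401
3^21 = 3 * 3^20 = 3 * 3486784401 = 10460353203
3^42 = (3^21)^2 = 10460353203^2 = 109418989131512359209
3^43 = 3 * 3^42 = 3 * 109418989131512359209 = 328256967394537077627

Result: 328256967394537077627
Multiplications needed: 8 (8 lines after 3^1)

3^43 = 328256967394537077627. Using exponentiation by squaring, this requires 8 multiplications. The key idea: if the exponent is even, square the half-power; if odd, multiply by the base once.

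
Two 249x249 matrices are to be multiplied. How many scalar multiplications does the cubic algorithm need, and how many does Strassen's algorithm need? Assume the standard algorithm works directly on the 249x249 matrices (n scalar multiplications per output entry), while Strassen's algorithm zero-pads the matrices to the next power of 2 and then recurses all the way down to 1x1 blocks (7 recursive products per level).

Matrix multiplication for 249x249 matrices:

Strassen's algorithm requires power-of-2 dimensions. Pad 249x249 to 256x256 (next power of 2).

Standard algorithm: 249^3 = 15438249 multiplications
Strassen's algorithm: 7^(log2(256)) = 7^8 = 5764801 multiplications
Savings: 15438249 - 5764801 = 9673448 multiplications

Standard: 15438249 multiplications (249^3). Strassen: 5764801 multiplications (7^8, after padding to 256x256). Strassen reduces 8 recursive multiplications to 7 at each level.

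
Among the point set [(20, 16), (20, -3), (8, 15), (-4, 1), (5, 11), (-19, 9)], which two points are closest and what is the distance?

Computing all pairwise distances among 6 points:

d((20, 16), (20, -3)) = 19.0
d((20, 16), (8, 15)) = 12.0416
d((20, 16), (-4, 1)) = 28.3019
d((20, 16), (5, 11)) = 15.8114
d((20, 16), (-19, 9)) = 39.6232
d((20, -3), (8, 15)) = 21.6333
d((20, -3), (-4, 1)) = 24.3311
d((20, -3), (5, 11)) = 20.5183
d((20, -3), (-19, 9)) = 40.8044
d((8, 15), (-4, 1)) = 18.4391
d((8, 15), (5, 11)) = 5.0 <-- minimum
d((8, 15), (-19, 9)) = 27.6586
d((-4, 1), (5, 11)) = 13.4536
d((-4, 1), (-19, 9)) = 17.0
d((5, 11), (-19, 9)) = 24.0832

Closest pair: (8, 15) and (5, 11) with distance 5.0

The closest pair is (8, 15) and (5, 11) with Euclidean distance 5.0. For 6 points, brute-force pairwise comparison is shown above. For large n, the divide-and-conquer algorithm (sort by x, recurse on halves, check the dividing strip) achieves O(n log n).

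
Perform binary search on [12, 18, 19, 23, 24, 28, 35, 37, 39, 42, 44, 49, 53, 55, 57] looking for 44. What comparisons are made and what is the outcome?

Binary search for 44 in [12, 18, 19, 23, 24, 28, 35, 37, 39, 42, 44, 49, 53, 55, 57]:

lo=0, hi=14, mid=7, arr[mid]=37 -> 37 < 44, search right half
lo=8, hi=14, mid=11, arr[mid]=49 -> 49 > 44, search left half
lo=8, hi=10, mid=9, arr[mid]=42 -> 42 < 44, search right half
lo=10, hi=10, mid=10, arr[mid]=44 -> Found target at index 10!

Binary search finds 44 at index 10 after 4 comparisons. The search repeatedly halves the search space by comparing with the middle element.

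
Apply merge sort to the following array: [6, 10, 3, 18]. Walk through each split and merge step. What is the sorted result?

Merge sort trace:

Split: [6, 10, 3, 18] -> [6, 10] and [3, 18]
  Split: [6, 10] -> [6] and [10]
  Merge: [6] + [10] -> [6, 10]
  Split: [3, 18] -> [3] and [18]
  Merge: [3] + [18] -> [3, 18]
Merge: [6, 10] + [3, 18] -> [3, 6, 10, 18]

Final sorted array: [3, 6, 10, 18]

The merge sort proceeds by recursively splitting the array and merging sorted halves.
After all merges, the sorted array is [3, 6, 10, 18].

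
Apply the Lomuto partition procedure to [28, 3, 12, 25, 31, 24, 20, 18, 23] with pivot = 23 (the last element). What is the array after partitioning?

Lomuto partition with pivot = 23:

Initial array: [28, 3, 12, 25, 31, 24, 20, 18, 23]

arr[0]=28 > 23: no swap
arr[1]=3 <= 23: swap with position 0, array becomes [3, 28, 12, 25, 31, 24, 20, 18, 23]
arr[2]=12 <= 23: swap with position 1, array becomes [3, 12, 28, 25, 31, 24, 20, 18, 23]
arr[3]=25 > 23: no swap
arr[4]=31 > 23: no swap
arr[5]=24 > 23: no swap
arr[6]=20 <= 23: swap with position 2, array becomes [3, 12, 20, 25, 31, 24, 28, 18, 23]
arr[7]=18 <= 23: swap with position 3, array becomes [3, 12, 20, 18, 31, 24, 28, 25, 23]

Place pivot at position 4: [3, 12, 20, 18, 23, 24, 28, 25, 31]
Pivot position: 4

After partitioning with pivot 23, the array becomes [3, 12, 20, 18, 23, 24, 28, 25, 31]. The pivot is placed at index 4. All elements to the left of the pivot are <= 23, and all elements to the right are > 23.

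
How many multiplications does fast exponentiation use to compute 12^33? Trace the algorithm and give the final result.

Computing 12^33 by squaring (build up from 12^1; each line after the first costs one multiplication):

12^1 = 12
12^2 = (12^1)^2 = 12^2 = 144
12^4 = (12^2)^2 = 144^2 = 20736
12^8 = (12^4)^2 = 20736^2 = 429981696
12^16 = (12^8)^2 = 429981696^2 = 184884258895036416
12^32 = (12^16)^2 = 184884258895036416^2 = 34182189187166852111368841966125056
12^33 = 12 * 12^32 = 12 * 34182189187166852111368841966125056 = 410186270246002225336426103593500672

Result: 410186270246002225336426103593500672
Multiplications needed: 6 (6 lines after 12^1)

12^33 = 410186270246002225336426103593500672. Using exponentiation by squaring, this requires 6 multiplications. The key idea: if the exponent is even, square the half-power; if odd, multiply by the base once.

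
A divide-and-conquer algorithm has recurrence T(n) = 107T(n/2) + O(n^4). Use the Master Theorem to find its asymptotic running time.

Master Theorem for T(n) = 107T(n/2) + O(n^4):

a = 107, b = 2, c = 4
log_b(a) = log_2(107) = 6.7415

Case 1: c = 4 < log_2(107) = 6.7415
T(n) = O(n^(log_2 107))

For T(n) = 107T(n/2) + O(n^4): log_2(107) = 6.7415. This is Case 1 of the Master Theorem (c < log_b(a), work dominated by leaves), giving O(n^(log_2 107)).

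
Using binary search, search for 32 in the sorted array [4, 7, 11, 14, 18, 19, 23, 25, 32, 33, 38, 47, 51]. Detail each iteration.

Binary search for 32 in [4, 7, 11, 14, 18, 19, 23, 25, 32, 33, 38, 47, 51]:

lo=0, hi=12, mid=6, arr[mid]=23 -> 23 < 32, search right half
lo=7, hi=12, mid=9, arr[mid]=33 -> 33 > 32, search left half
lo=7, hi=8, mid=7, arr[mid]=25 -> 25 < 32, search right half
lo=8, hi=8, mid=8, arr[mid]=32 -> Found target at index 8!

Binary search finds 32 at index 8 after 4 comparisons. The search repeatedly halves the search space by comparing with the middle element.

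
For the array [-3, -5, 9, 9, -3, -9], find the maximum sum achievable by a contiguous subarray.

Using Kadane's algorithm on [-3, -5, 9, 9, -3, -9]:

Scanning through the array:
Position 1 (value -5): max_ending_here = -5, max_so_far = -3
Position 2 (value 9): max_ending_here = 9, max_so_far = 9
Position 3 (value 9): max_ending_here = 18, max_so_far = 18
Position 4 (value -3): max_ending_here = 15, max_so_far = 18
Position 5 (value -9): max_ending_here = 6, max_so_far = 18

Maximum subarray: [9, 9]
Maximum sum: 18

The maximum subarray is [9, 9] with sum 18. This subarray runs from index 2 to index 3.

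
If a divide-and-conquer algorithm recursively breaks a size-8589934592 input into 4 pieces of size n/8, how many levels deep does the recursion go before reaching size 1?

For divide and conquer with division factor 8:

Problem sizes at each level:
Level 0: 8589934592
Level 1: 1073741824
Level 2: 134217728
Level 3: 16777216
Level 4: 2097152
Level 5: 262144
Level 6: 32768
Level 7: 4096
Level 8: 512
Level 9: 64
Level 10: 8
Level 11: 1

The root is level 0 and the size-1 base case is level 11 (the tree spans levels 0 through 11, i.e. 12 levels counting the root), so the depth is the number of divisions: log_8(8589934592) = 11

The recursion tree depth is log_8(8589934592) = 11. At each level, the problem size is divided by 8, so it takes 11 divisions to reduce to a base case of size 1. The algorithm makes 4 recursive calls at each level.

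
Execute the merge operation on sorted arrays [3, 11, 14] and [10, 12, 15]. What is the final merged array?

Merging process:

Compare 3 vs 10: take 3 from left. Merged: [3]
Compare 11 vs 10: take 10 from right. Merged: [3, 10]
Compare 11 vs 12: take 11 from left. Merged: [3, 10, 11]
Compare 14 vs 12: take 12 from right. Merged: [3, 10, 11, 12]
Compare 14 vs 15: take 14 from left. Merged: [3, 10, 11, 12, 14]
Append remaining from right: [15]. Merged: [3, 10, 11, 12, 14, 15]

Final merged array: [3, 10, 11, 12, 14, 15]
Total comparisons: 5

The merged array is [3, 10, 11, 12, 14, 15], requiring 5 comparisons. The merge step runs in O(n) time where n is the total number of elements.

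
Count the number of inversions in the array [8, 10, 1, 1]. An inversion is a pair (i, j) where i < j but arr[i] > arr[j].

Finding inversions in [8, 10, 1, 1]:

(0, 2): arr[0]=8 > arr[2]=1
(0, 3): arr[0]=8 > arr[3]=1
(1, 2): arr[1]=10 > arr[2]=1
(1, 3): arr[1]=10 > arr[3]=1

Total inversions: 4

The array has 4 inversion(s): (0,2), (0,3), (1,2), (1,3). Each pair (i,j) satisfies i < j and arr[i] > arr[j].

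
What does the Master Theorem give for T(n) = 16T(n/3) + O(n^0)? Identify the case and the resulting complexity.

Master Theorem for T(n) = 16T(n/3) + O(n^0):

a = 16, b = 3, c = 0
log_b(a) = log_3(16) = 2.5237

Case 1: c = 0 < log_3(16) = 2.5237
T(n) = O(n^(log_3 16))

For T(n) = 16T(n/3) + O(n^0): log_3(16) = 2.5237. This is Case 1 of the Master Theorem (c < log_b(a), work dominated by leaves), giving O(n^(log_3 16)).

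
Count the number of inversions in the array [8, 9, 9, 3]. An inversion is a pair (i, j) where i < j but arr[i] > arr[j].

Finding inversions in [8, 9, 9, 3]:

(0, 3): arr[0]=8 > arr[3]=3
(1, 3): arr[1]=9 > arr[3]=3
(2, 3): arr[2]=9 > arr[3]=3

Total inversions: 3

The array has 3 inversion(s): (0,3), (1,3), (2,3). Each pair (i,j) satisfies i < j and arr[i] > arr[j].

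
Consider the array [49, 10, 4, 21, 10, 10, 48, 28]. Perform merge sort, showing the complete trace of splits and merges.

Merge sort trace:

Split: [49, 10, 4, 21, 10, 10, 48, 28] -> [49, 10, 4, 21] and [10, 10, 48, 28]
  Split: [49, 10, 4, 21] -> [49, 10] and [4, 21]
    Split: [49, 10] -> [49] and [10]
    Merge: [49] + [10] -> [10, 49]
    Split: [4, 21] -> [4] and [21]
    Merge: [4] + [21] -> [4, 21]
  Merge: [10, 49] + [4, 21] -> [4, 10, 21, 49]
  Split: [10, 10, 48, 28] -> [10, 10] and [48, 28]
    Split: [10, 10] -> [10] and [10]
    Merge: [10] + [10] -> [10, 10]
    Split: [48, 28] -> [48] and [28]
    Merge: [48] + [28] -> [28, 48]
  Merge: [10, 10] + [28, 48] -> [10, 10, 28, 48]
Merge: [4, 10, 21, 49] + [10, 10, 28, 48] -> [4, 10, 10, 10, 21, 28, 48, 49]

Final sorted array: [4, 10, 10, 10, 21, 28, 48, 49]

The merge sort proceeds by recursively splitting the array and merging sorted halves.
After all merges, the sorted array is [4, 10, 10, 10, 21, 28, 48, 49].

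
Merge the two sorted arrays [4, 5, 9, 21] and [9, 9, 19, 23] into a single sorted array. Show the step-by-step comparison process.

Merging process:

Compare 4 vs 9: take 4 from left. Merged: [4]
Compare 5 vs 9: take 5 from left. Merged: [4, 5]
Compare 9 vs 9: take 9 from left. Merged: [4, 5, 9]
Compare 21 vs 9: take 9 from right. Merged: [4, 5, 9, 9]
Compare 21 vs 9: take 9 from right. Merged: [4, 5, 9, 9, 9]
Compare 21 vs 19: take 19 from right. Merged: [4, 5, 9, 9, 9, 19]
Compare 21 vs 23: take 21 from left. Merged: [4, 5, 9, 9, 9, 19, 21]
Append remaining from right: [23]. Merged: [4, 5, 9, 9, 9, 19, 21, 23]

Final merged array: [4, 5, 9, 9, 9, 19, 21, 23]
Total comparisons: 7

The merged array is [4, 5, 9, 9, 9, 19, 21, 23], requiring 7 comparisons. The merge step runs in O(n) time where n is the total number of elements.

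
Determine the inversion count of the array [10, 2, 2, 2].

Finding inversions in [10, 2, 2, 2]:

(0, 1): arr[0]=10 > arr[1]=2
(0, 2): arr[0]=10 > arr[2]=2
(0, 3): arr[0]=10 > arr[3]=2

Total inversions: 3

The array has 3 inversion(s): (0,1), (0,2), (0,3). Each pair (i,j) satisfies i < j and arr[i] > arr[j].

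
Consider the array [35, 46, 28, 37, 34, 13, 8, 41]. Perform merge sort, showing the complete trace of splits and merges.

Merge sort trace:

Split: [35, 46, 28, 37, 34, 13, 8, 41] -> [35, 46, 28, 37] and [34, 13, 8, 41]
  Split: [35, 46, 28, 37] -> [35, 46] and [28, 37]
    Split: [35, 46] -> [35] and [46]
    Merge: [35] + [46] -> [35, 46]
    Split: [28, 37] -> [28] and [37]
    Merge: [28] + [37] -> [28, 37]
  Merge: [35, 46] + [28, 37] -> [28, 35, 37, 46]
  Split: [34, 13, 8, 41] -> [34, 13] and [8, 41]
    Split: [34, 13] -> [34] and [13]
    Merge: [34] + [13] -> [13, 34]
    Split: [8, 41] -> [8] and [41]
    Merge: [8] + [41] -> [8, 41]
  Merge: [13, 34] + [8, 41] -> [8, 13, 34, 41]
Merge: [28, 35, 37, 46] + [8, 13, 34, 41] -> [8, 13, 28, 34, 35, 37, 41, 46]

Final sorted array: [8, 13, 28, 34, 35, 37, 41, 46]

The merge sort proceeds by recursively splitting the array and merging sorted halves.
After all merges, the sorted array is [8, 13, 28, 34, 35, 37, 41, 46].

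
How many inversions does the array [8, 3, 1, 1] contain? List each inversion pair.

Finding inversions in [8, 3, 1, 1]:

(0, 1): arr[0]=8 > arr[1]=3
(0, 2): arr[0]=8 > arr[2]=1
(0, 3): arr[0]=8 > arr[3]=1
(1, 2): arr[1]=3 > arr[2]=1
(1, 3): arr[1]=3 > arr[3]=1

Total inversions: 5

The array has 5 inversion(s): (0,1), (0,2), (0,3), (1,2), (1,3). Each pair (i,j) satisfies i < j and arr[i] > arr[j].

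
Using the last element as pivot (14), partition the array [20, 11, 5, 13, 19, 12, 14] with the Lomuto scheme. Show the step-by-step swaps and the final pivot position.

Lomuto partition with pivot = 14:

Initial array: [20, 11, 5, 13, 19, 12, 14]

arr[0]=20 > 14: no swap
arr[1]=11 <= 14: swap with position 0, array becomes [11, 20, 5, 13, 19, 12, 14]
arr[2]=5 <= 14: swap with position 1, array becomes [11, 5, 20, 13, 19, 12, 14]
arr[3]=13 <= 14: swap with position 2, array becomes [11, 5, 13, 20, 19, 12, 14]
arr[4]=19 > 14: no swap
arr[5]=12 <= 14: swap with position 3, array becomes [11, 5, 13, 12, 19, 20, 14]

Place pivot at position 4: [11, 5, 13, 12, 14, 20, 19]
Pivot position: 4

After partitioning with pivot 14, the array becomes [11, 5, 13, 12, 14, 20, 19]. The pivot is placed at index 4. All elements to the left of the pivot are <= 14, and all elements to the right are > 14.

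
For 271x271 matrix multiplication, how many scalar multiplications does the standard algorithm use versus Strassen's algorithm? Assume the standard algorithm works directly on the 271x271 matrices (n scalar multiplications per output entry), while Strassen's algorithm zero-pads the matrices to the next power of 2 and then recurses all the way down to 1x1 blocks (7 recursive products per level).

Matrix multiplication for 271x271 matrices:

Strassen's algorithm requires power-of-2 dimensions. Pad 271x271 to 512x512 (next power of 2).

Standard algorithm: 271^3 = 19902511 multiplications
Strassen's algorithm: 7^(log2(512)) = 7^9 = 40353607 multiplications
Difference: 19902511 - 40353607 = -20451096 (Strassen uses MORE here due to padding overhead — for small or just-over-power-of-2 n, padding can outweigh the per-level savings)

Standard: 19902511 multiplications (271^3). Strassen: 40353607 multiplications (7^9, after padding to 512x512). Strassen reduces 8 recursive multiplications to 7 at each level.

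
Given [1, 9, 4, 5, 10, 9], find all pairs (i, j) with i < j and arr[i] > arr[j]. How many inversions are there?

Finding inversions in [1, 9, 4, 5, 10, 9]:

(1, 2): arr[1]=9 > arr[2]=4
(1, 3): arr[1]=9 > arr[3]=5
(4, 5): arr[4]=10 > arr[5]=9

Total inversions: 3

The array has 3 inversion(s): (1,2), (1,3), (4,5). Each pair (i,j) satisfies i < j and arr[i] > arr[j].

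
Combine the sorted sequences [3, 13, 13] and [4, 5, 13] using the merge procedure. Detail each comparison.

Merging process:

Compare 3 vs 4: take 3 from left. Merged: [3]
Compare 13 vs 4: take 4 from right. Merged: [3, 4]
Compare 13 vs 5: take 5 from right. Merged: [3, 4, 5]
Compare 13 vs 13: take 13 from left. Merged: [3, 4, 5, 13]
Compare 13 vs 13: take 13 from left. Merged: [3, 4, 5, 13, 13]
Append remaining from right: [13]. Merged: [3, 4, 5, 13, 13, 13]

Final merged array: [3, 4, 5, 13, 13, 13]
Total comparisons: 5

The merged array is [3, 4, 5, 13, 13, 13], requiring 5 comparisons. The merge step runs in O(n) time where n is the total number of elements.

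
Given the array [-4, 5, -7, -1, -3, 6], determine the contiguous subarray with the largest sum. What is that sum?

Using Kadane's algorithm on [-4, 5, -7, -1, -3, 6]:

Scanning through the array:
Position 1 (value 5): max_ending_here = 5, max_so_far = 5
Position 2 (value -7): max_ending_here = -2, max_so_far = 5
Position 3 (value -1): max_ending_here = -1, max_so_far = 5
Position 4 (value -3): max_ending_here = -3, max_so_far = 5
Position 5 (value 6): max_ending_here = 6, max_so_far = 6

Maximum subarray: [6]
Maximum sum: 6

The maximum subarray is [6] with sum 6. This subarray runs from index 5 to index 5.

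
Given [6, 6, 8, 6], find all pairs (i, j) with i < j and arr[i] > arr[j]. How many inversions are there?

Finding inversions in [6, 6, 8, 6]:

(2, 3): arr[2]=8 > arr[3]=6

Total inversions: 1

The array has 1 inversion(s): (2,3). Each pair (i,j) satisfies i < j and arr[i] > arr[j].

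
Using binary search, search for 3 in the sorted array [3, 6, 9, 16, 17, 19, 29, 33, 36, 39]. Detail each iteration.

Binary search for 3 in [3, 6, 9, 16, 17, 19, 29, 33, 36, 39]:

lo=0, hi=9, mid=4, arr[mid]=17 -> 17 > 3, search left half
lo=0, hi=3, mid=1, arr[mid]=6 -> 6 > 3, search left half
lo=0, hi=0, mid=0, arr[mid]=3 -> Found target at index 0!

Binary search finds 3 at index 0 after 3 comparisons. The search repeatedly halves the search space by comparing with the middle element.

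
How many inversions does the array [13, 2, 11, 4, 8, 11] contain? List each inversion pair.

Finding inversions in [13, 2, 11, 4, 8, 11]:

(0, 1): arr[0]=13 > arr[1]=2
(0, 2): arr[0]=13 > arr[2]=11
(0, 3): arr[0]=13 > arr[3]=4
(0, 4): arr[0]=13 > arr[4]=8
(0, 5): arr[0]=13 > arr[5]=11
(2, 3): arr[2]=11 > arr[3]=4
(2, 4): arr[2]=11 > arr[4]=8

Total inversions: 7

The array has 7 inversion(s): (0,1), (0,2), (0,3), (0,4), (0,5), (2,3), (2,4). Each pair (i,j) satisfies i < j and arr[i] > arr[j].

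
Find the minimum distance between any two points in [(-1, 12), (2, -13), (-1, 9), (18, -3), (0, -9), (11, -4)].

Computing all pairwise distances among 6 points:

d((-1, 12), (2, -13)) = 25.1794
d((-1, 12), (-1, 9)) = 3.0 <-- minimum
d((-1, 12), (18, -3)) = 24.2074
d((-1, 12), (0, -9)) = 21.0238
d((-1, 12), (11, -4)) = 20.0
d((2, -13), (-1, 9)) = 22.2036
d((2, -13), (18, -3)) = 18.868
d((2, -13), (0, -9)) = 4.4721
d((2, -13), (11, -4)) = 12.7279
d((-1, 9), (18, -3)) = 22.4722
d((-1, 9), (0, -9)) = 18.0278
d((-1, 9), (11, -4)) = 17.6918
d((18, -3), (0, -9)) = 18.9737
d((18, -3), (11, -4)) = 7.0711
d((0, -9), (11, -4)) = 12.083

Closest pair: (-1, 12) and (-1, 9) with distance 3.0

The closest pair is (-1, 12) and (-1, 9) with Euclidean distance 3.0. For 6 points, brute-force pairwise comparison is shown above. For large n, the divide-and-conquer algorithm (sort by x, recurse on halves, check the dividing strip) achieves O(n log n).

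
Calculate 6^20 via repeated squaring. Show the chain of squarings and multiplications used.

Computing 6^20 by squaring (build up from 6^1; each line after the first costs one multiplication):

6^1 = 6
6^2 = (6^1)^2 = 6^2 = 36
6^4 = (6^2)^2 = 36^2 = 1296
6^5 = 6 * 6^4 = 6 * 1296 = 7776
6^10 = (6^5)^2 = 7776^2 = 60466176
6^20 = (6^10)^2 = 60466176^2 = 3656158440062976

Result: 3656158440062976
Multiplications needed: 5 (5 lines after 6^1)

6^20 = 3656158440062976. Using exponentiation by squaring, this requires 5 multiplications. The key idea: if the exponent is even, square the half-power; if odd, multiply by the base once.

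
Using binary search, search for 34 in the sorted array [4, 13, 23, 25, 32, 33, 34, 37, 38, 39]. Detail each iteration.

Binary search for 34 in [4, 13, 23, 25, 32, 33, 34, 37, 38, 39]:

lo=0, hi=9, mid=4, arr[mid]=32 -> 32 < 34, search right half
lo=5, hi=9, mid=7, arr[mid]=37 -> 37 > 34, search left half
lo=5, hi=6, mid=5, arr[mid]=33 -> 33 < 34, search right half
lo=6, hi=6, mid=6, arr[mid]=34 -> Found target at index 6!

Binary search finds 34 at index 6 after 4 comparisons. The search repeatedly halves the search space by comparing with the middle element.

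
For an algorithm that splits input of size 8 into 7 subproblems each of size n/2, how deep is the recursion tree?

For divide and conquer with division factor 2:

Problem sizes at each level:
Level 0: 8
Level 1: 4
Level 2: 2
Level 3: 1

The root is level 0 and the size-1 base case is level 3 (the tree spans levels 0 through 3, i.e. 4 levels counting the root), so the depth is the number of divisions: log_2(8) = 3

The recursion tree depth is log_2(8) = 3. At each level, the problem size is divided by 2, so it takes 3 divisions to reduce to a base case of size 1. The algorithm makes 7 recursive calls at each level.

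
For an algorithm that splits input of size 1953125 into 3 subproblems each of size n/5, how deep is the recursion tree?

For divide and conquer with division factor 5:

Problem sizes at each level:
Level 0: 1953125
Level 1: 390625
Level 2: 78125
Level 3: 15625
Level 4: 3125
Level 5: 625
Level 6: 125
Level 7: 25
Level 8: 5
Level 9: 1

The root is level 0 and the size-1 base case is level 9 (the tree spans levels 0 through 9, i.e. 10 levels counting the root), so the depth is the number of divisions: log_5(1953125) = 9

The recursion tree depth is log_5(1953125) = 9. At each level, the problem size is divided by 5, so it takes 9 divisions to reduce to a base case of size 1. The algorithm makes 3 recursive calls at each level.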